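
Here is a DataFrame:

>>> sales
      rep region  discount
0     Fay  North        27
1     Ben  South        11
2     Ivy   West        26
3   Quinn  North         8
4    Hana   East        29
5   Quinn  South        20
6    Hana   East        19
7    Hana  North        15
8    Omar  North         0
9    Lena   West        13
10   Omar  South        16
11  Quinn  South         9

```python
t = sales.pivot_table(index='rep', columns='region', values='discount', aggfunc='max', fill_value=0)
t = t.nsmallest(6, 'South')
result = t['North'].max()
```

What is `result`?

27

pivot: rows=rep, cols=region, max(discount):
region  East  North  South  West
rep                             
Ben        0      0     11     0
Fay        0     27      0     0
Hana      29     15      0     0
Ivy        0      0      0    26
Lena       0      0      0    13
Omar       0      0     16     0
Quinn      0      8     20     0
take 6 rows with smallest South:
region  East  North  South  West
rep                             
Fay        0     27      0     0
Hana      29     15      0     0
Ivy        0      0      0    26
Lena       0      0      0    13
Ben        0      0     11     0
Omar       0      0     16     0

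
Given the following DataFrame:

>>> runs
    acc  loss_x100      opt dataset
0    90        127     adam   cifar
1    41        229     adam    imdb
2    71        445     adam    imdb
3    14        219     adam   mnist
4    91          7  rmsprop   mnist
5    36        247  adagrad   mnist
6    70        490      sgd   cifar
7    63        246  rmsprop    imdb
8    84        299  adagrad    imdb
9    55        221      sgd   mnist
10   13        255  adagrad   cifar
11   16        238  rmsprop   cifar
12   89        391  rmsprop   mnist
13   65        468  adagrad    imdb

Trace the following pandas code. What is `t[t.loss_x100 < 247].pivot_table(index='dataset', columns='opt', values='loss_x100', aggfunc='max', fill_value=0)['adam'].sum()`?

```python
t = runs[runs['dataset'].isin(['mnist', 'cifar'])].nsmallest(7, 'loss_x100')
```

346

filter rows where dataset in ['mnist', 'cifar']:
    acc  loss_x100      opt dataset
0    90        127     adam   cifar
3    14        219     adam   mnist
4    91          7  rmsprop   mnist
5    36        247  adagrad   mnist
6    70        490      sgd   cifar
9    55        221      sgd   mnist
10   13        255  adagrad   cifar
11   16        238  rmsprop   cifar
12   89        391  rmsprop   mnist
take 7 rows with smallest loss_x100:
    acc  loss_x100      opt dataset
4    91          7  rmsprop   mnist
0    90        127     adam   cifar
3    14        219     adam   mnist
9    55        221      sgd   mnist
11   16        238  rmsprop   cifar
5    36        247  adagrad   mnist
10   13        255  adagrad   cifar
filter rows where loss_x100 < 247:
    acc  loss_x100      opt dataset
4    91          7  rmsprop   mnist
0    90        127     adam   cifar
3    14        219     adam   mnist
9    55        221      sgd   mnist
11   16        238  rmsprop   cifar
pivot: rows=dataset, cols=opt, max(loss_x100):
opt      adam  rmsprop  sgd
dataset                    
cifar     127      238    0
mnist     219        7  221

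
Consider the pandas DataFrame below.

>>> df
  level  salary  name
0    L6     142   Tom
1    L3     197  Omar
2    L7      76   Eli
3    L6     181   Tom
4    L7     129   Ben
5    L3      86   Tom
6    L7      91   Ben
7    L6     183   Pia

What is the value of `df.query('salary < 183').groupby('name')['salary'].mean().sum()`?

322.333333333

filter rows where salary < 183:
  level  salary name
0    L6     142  Tom
2    L7      76  Eli
3    L6     181  Tom
4    L7     129  Ben
5    L3      86  Tom
6    L7      91  Ben
group by name, mean of salary:
name
Ben    110.000000
Eli     76.000000
Tom    136.333333
Name: salary, dtype: float64
Finally, sum of the resulting series = 322.333333333.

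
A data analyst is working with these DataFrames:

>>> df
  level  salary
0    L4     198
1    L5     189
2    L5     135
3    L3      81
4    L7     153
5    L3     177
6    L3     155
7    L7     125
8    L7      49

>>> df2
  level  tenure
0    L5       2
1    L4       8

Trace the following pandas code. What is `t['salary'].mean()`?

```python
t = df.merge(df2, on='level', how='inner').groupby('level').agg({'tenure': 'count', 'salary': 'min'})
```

166.5

merge on 'level' (how='inner') → 3 rows:
  level  salary  tenure
0    L4     198       8
1    L5     189       2
2    L5     135       2
group by level: count(tenure), min(salary):
       tenure  salary
level                
L4          1     198
L5          2     135
Reading off the mean of column 'salary', we get 166.5.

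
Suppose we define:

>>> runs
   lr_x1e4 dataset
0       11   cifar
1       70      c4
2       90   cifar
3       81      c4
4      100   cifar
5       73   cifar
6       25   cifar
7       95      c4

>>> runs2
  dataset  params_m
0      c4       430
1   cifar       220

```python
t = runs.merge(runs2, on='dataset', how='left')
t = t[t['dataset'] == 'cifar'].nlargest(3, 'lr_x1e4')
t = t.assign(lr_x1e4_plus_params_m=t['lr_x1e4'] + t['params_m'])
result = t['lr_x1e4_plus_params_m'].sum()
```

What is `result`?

merge on 'dataset' (how='left') → 8 rows:
   lr_x1e4 dataset  params_m
0       11   cifar       220
1       70      c4       430
2       90   cifar       220
3       81      c4       430
4      100   cifar       220
5       73   cifar       220
6       25   cifar       220
7       95      c4       430
filter rows where dataset == 'cifar':
   lr_x1e4 dataset  params_m
0       11   cifar       220
2       90   cifar       220
4      100   cifar       220
5       73   cifar       220
6       25   cifar       220
take 3 rows with largest lr_x1e4:
   lr_x1e4 dataset  params_m
4      100   cifar       220
2       90   cifar       220
5       73   cifar       220
add column lr_x1e4_plus_params_m = t['lr_x1e4'] + t['params_m']:
   lr_x1e4 dataset  params_m  lr_x1e4_plus_params_m
4      100   cifar       220                    320
2       90   cifar       220                    310
5       73   cifar       220                    293
sum of column 'lr_x1e4_plus_params_m' → 923

923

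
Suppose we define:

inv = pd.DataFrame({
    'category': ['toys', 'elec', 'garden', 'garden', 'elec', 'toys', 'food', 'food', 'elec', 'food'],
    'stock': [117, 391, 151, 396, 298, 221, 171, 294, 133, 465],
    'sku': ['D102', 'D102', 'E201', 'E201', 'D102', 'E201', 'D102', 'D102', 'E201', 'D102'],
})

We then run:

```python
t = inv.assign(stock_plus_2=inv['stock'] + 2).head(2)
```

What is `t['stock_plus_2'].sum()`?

512

add column stock_plus_2 = inv['stock'] + 2:
  category  stock   sku  stock_plus_2
0     toys    117  D102           119
1     elec    391  D102           393
2   garden    151  E201           153
3   garden    396  E201           398
4     elec    298  D102           300
5     toys    221  E201           223
6     food    171  D102           173
7     food    294  D102           296
8     elec    133  E201           135
9     food    465  D102           467
take first 2 rows:
  category  stock   sku  stock_plus_2
0     toys    117  D102           119
1     elec    391  D102           393
Then the sum of column 'stock_plus_2': 512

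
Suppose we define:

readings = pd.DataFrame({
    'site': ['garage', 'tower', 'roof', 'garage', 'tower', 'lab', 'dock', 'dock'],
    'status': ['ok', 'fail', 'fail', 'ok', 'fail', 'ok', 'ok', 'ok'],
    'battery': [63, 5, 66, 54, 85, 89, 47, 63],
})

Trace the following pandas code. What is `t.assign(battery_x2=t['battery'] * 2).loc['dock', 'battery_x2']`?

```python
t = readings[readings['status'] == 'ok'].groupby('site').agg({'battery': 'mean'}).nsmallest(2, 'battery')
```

filter rows where status == 'ok':
     site status  battery
0  garage     ok       63
3  garage     ok       54
5     lab     ok       89
6    dock     ok       47
7    dock     ok       63
group by site, mean of battery:
        battery
site           
dock       55.0
garage     58.5
lab        89.0
take 2 rows with smallest battery:
        battery
site           
dock       55.0
garage     58.5
add column battery_x2 = t['battery'] * 2:
        battery  battery_x2
site                       
dock       55.0       110.0
garage     58.5       117.0
So loc['dock', 'battery_x2'] = 110.0.

110.0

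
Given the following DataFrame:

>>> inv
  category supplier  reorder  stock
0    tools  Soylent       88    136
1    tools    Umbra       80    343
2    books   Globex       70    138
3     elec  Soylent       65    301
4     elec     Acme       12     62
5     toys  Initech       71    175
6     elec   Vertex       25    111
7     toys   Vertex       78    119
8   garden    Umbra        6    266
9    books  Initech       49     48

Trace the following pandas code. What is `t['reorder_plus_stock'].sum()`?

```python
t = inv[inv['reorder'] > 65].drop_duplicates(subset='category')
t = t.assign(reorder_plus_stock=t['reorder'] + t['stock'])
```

678

filter rows where reorder > 65:
  category supplier  reorder  stock
0    tools  Soylent       88    136
1    tools    Umbra       80    343
2    books   Globex       70    138
5     toys  Initech       71    175
7     toys   Vertex       78    119
drop duplicate category (keep=first):
  category supplier  reorder  stock
0    tools  Soylent       88    136
2    books   Globex       70    138
5     toys  Initech       71    175
add column reorder_plus_stock = t['reorder'] + t['stock']:
  category supplier  reorder  stock  reorder_plus_stock
0    tools  Soylent       88    136                 224
2    books   Globex       70    138                 208
5     toys  Initech       71    175                 246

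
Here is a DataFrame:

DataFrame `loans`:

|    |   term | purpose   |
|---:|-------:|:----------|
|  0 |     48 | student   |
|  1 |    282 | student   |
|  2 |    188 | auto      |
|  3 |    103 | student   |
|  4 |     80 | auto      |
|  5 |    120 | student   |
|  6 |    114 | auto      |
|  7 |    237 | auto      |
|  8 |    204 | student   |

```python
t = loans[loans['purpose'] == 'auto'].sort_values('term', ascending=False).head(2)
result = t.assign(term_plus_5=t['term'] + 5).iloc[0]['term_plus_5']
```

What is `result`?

filter rows where purpose == 'auto':
   term purpose
2   188    auto
4    80    auto
6   114    auto
7   237    auto
sort by term descending:
   term purpose
7   237    auto
2   188    auto
6   114    auto
4    80    auto
take first 2 rows:
   term purpose
7   237    auto
2   188    auto
add column term_plus_5 = t['term'] + 5:
   term purpose  term_plus_5
7   237    auto          242
2   188    auto          193
Reading off the value at position 0, column 'term_plus_5', we get 242.

242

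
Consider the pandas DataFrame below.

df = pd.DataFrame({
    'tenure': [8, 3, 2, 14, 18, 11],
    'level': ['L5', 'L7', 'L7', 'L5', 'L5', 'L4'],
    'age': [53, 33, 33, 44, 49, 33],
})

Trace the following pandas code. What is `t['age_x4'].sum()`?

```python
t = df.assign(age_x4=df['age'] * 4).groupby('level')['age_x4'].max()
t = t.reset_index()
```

476

add column age_x4 = df['age'] * 4:
   tenure level  age  age_x4
0       8    L5   53     212
1       3    L7   33     132
2       2    L7   33     132
3      14    L5   44     176
4      18    L5   49     196
5      11    L4   33     132
group by level, max of age_x4:
level
L4    132
L5    212
L7    132
Name: age_x4, dtype: int64
reset_index():
  level  age_x4
0    L4     132
1    L5     212
2    L7     132
The sum of column 'age_x4' is 476.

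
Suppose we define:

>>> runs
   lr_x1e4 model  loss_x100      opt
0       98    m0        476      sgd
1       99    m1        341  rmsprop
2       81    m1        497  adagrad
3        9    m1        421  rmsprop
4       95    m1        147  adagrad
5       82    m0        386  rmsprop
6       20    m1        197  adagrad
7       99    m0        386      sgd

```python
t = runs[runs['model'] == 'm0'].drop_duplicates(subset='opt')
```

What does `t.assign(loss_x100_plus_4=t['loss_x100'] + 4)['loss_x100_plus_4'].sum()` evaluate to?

filter rows where model == 'm0':
   lr_x1e4 model  loss_x100      opt
0       98    m0        476      sgd
5       82    m0        386  rmsprop
7       99    m0        386      sgd
drop duplicate opt (keep=first):
   lr_x1e4 model  loss_x100      opt
0       98    m0        476      sgd
5       82    m0        386  rmsprop
add column loss_x100_plus_4 = t['loss_x100'] + 4:
   lr_x1e4 model  loss_x100      opt  loss_x100_plus_4
0       98    m0        476      sgd               480
5       82    m0        386  rmsprop               390

870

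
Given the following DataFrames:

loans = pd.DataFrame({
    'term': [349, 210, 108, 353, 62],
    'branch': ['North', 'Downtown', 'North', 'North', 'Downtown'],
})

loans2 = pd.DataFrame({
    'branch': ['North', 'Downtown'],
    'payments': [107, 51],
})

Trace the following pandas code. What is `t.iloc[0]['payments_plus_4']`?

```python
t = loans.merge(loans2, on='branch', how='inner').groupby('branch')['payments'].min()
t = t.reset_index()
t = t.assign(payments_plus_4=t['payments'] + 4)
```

merge on 'branch' (how='inner') → 5 rows:
   term    branch  payments
0   349     North       107
1   210  Downtown        51
2   108     North       107
3   353     North       107
4    62  Downtown        51
group by branch, min of payments:
branch
Downtown     51
North       107
Name: payments, dtype: int64
reset_index():
     branch  payments
0  Downtown        51
1     North       107
add column payments_plus_4 = t['payments'] + 4:
     branch  payments  payments_plus_4
0  Downtown        51               55
1     North       107              111

55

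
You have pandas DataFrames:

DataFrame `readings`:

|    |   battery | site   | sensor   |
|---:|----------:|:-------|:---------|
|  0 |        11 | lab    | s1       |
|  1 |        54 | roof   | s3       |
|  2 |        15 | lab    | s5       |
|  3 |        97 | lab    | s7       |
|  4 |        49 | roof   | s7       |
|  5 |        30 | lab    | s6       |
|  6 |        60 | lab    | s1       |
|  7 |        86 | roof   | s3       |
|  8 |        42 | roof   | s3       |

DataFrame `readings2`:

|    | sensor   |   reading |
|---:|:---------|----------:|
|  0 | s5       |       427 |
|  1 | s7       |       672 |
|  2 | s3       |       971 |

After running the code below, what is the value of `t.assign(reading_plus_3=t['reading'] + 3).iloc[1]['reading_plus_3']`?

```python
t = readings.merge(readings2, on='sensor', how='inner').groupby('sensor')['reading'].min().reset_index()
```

merge on 'sensor' (how='inner') → 6 rows:
   battery  site sensor  reading
0       54  roof     s3      971
1       15   lab     s5      427
2       97   lab     s7      672
3       49  roof     s7      672
4       86  roof     s3      971
5       42  roof     s3      971
group by sensor, min of reading:
sensor
s3    971
s5    427
s7    672
Name: reading, dtype: int64
reset_index():
  sensor  reading
0     s3      971
1     s5      427
2     s7      672
add column reading_plus_3 = t['reading'] + 3:
  sensor  reading  reading_plus_3
0     s3      971             974
1     s5      427             430
2     s7      672             675

430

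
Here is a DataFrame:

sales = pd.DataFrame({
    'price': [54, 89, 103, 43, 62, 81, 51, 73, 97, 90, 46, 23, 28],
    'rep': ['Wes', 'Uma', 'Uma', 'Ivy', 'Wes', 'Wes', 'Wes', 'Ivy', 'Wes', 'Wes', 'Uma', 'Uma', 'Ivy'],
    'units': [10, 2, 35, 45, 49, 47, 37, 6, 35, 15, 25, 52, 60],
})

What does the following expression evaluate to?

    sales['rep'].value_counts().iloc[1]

4

value_counts of rep:
rep
Wes    6
Uma    4
Ivy    3
Name: count, dtype: int64
So iloc[1] = 4.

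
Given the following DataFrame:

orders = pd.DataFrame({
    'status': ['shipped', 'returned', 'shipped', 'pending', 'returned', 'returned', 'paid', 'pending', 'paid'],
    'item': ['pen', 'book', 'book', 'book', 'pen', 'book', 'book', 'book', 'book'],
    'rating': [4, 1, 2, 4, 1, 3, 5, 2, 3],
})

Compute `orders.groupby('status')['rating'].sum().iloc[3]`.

group by status, sum of rating:
status
paid        8
pending     6
returned    5
shipped     6
Name: rating, dtype: int64
The value at position 3 is 6.

6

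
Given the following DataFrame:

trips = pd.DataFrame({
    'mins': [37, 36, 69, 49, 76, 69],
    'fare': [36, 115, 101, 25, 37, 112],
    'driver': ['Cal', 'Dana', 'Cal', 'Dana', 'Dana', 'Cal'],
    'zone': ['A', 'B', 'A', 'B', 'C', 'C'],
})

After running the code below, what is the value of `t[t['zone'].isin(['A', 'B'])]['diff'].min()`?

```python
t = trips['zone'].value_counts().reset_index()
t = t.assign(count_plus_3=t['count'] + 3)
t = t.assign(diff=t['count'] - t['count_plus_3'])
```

-3

value_counts of zone:
zone
A    2
B    2
C    2
Name: count, dtype: int64
reset_index():
  zone  count
0    A      2
1    B      2
2    C      2
add column count_plus_3 = t['count'] + 3:
  zone  count  count_plus_3
0    A      2             5
1    B      2             5
2    C      2             5
add column diff = t['count'] - t['count_plus_3']:
  zone  count  count_plus_3  diff
0    A      2             5    -3
1    B      2             5    -3
2    C      2             5    -3
filter rows where zone in ['A', 'B']:
  zone  count  count_plus_3  diff
0    A      2             5    -3
1    B      2             5    -3
min of column 'diff' → -3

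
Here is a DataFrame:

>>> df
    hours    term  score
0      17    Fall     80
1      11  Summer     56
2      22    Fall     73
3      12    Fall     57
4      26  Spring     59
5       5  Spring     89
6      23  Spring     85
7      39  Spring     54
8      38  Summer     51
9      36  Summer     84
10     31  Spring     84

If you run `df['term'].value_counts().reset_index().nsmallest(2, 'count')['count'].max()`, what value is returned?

3

value_counts of term:
term
Spring    5
Fall      3
Summer    3
Name: count, dtype: int64
reset_index():
     term  count
0  Spring      5
1    Fall      3
2  Summer      3
take 2 rows with smallest count:
     term  count
1    Fall      3
2  Summer      3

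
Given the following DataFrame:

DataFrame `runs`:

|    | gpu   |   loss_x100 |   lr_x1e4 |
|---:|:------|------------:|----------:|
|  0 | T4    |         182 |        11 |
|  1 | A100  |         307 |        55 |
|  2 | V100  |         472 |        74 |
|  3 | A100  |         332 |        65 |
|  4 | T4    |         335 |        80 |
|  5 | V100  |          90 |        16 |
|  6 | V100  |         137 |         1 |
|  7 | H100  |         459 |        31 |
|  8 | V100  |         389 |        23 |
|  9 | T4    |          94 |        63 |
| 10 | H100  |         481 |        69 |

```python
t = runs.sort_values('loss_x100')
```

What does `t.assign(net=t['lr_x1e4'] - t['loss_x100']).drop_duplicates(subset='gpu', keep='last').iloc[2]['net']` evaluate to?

sort by loss_x100:
     gpu  loss_x100  lr_x1e4
5   V100         90       16
9     T4         94       63
6   V100        137        1
0     T4        182       11
1   A100        307       55
3   A100        332       65
4     T4        335       80
8   V100        389       23
7   H100        459       31
2   V100        472       74
10  H100        481       69
add column net = t['lr_x1e4'] - t['loss_x100']:
     gpu  loss_x100  lr_x1e4  net
5   V100         90       16  -74
9     T4         94       63  -31
6   V100        137        1 -136
0     T4        182       11 -171
1   A100        307       55 -252
3   A100        332       65 -267
4     T4        335       80 -255
8   V100        389       23 -366
7   H100        459       31 -428
2   V100        472       74 -398
10  H100        481       69 -412
drop duplicate gpu (keep=last):
     gpu  loss_x100  lr_x1e4  net
3   A100        332       65 -267
4     T4        335       80 -255
2   V100        472       74 -398
10  H100        481       69 -412

-398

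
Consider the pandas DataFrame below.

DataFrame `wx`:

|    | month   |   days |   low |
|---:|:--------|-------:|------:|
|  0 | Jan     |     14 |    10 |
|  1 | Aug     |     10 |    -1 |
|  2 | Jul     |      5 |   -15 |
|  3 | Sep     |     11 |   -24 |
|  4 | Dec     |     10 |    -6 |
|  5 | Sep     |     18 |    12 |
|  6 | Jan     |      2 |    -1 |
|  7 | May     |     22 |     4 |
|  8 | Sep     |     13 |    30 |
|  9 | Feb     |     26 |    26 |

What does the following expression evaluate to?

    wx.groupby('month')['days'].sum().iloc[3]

16

group by month, sum of days:
month
Aug    10
Dec    10
Feb    26
Jan    16
Jul     5
May    22
Sep    42
Name: days, dtype: int64
Reading off the value at position 3, we get 16.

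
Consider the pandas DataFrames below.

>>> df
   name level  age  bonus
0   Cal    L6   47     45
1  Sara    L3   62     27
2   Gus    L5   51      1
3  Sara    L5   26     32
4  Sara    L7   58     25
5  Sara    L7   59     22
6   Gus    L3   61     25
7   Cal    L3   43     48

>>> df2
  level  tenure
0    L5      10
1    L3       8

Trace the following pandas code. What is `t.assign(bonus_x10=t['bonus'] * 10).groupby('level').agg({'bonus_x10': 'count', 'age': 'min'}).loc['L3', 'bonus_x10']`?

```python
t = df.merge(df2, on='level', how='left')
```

merge on 'level' (how='left') → 8 rows:
   name level  age  bonus  tenure
0   Cal    L6   47     45     NaN
1  Sara    L3   62     27     8.0
2   Gus    L5   51      1    10.0
3  Sara    L5   26     32    10.0
4  Sara    L7   58     25     NaN
5  Sara    L7   59     22     NaN
6   Gus    L3   61     25     8.0
7   Cal    L3   43     48     8.0
add column bonus_x10 = t['bonus'] * 10:
   name level  age  bonus  tenure  bonus_x10
0   Cal    L6   47     45     NaN        450
1  Sara    L3   62     27     8.0        270
2   Gus    L5   51      1    10.0         10
3  Sara    L5   26     32    10.0        320
4  Sara    L7   58     25     NaN        250
5  Sara    L7   59     22     NaN        220
6   Gus    L3   61     25     8.0        250
7   Cal    L3   43     48     8.0        480
group by level: count(bonus_x10), min(age):
       bonus_x10  age
level                
L3             3   43
L5             2   26
L6             1   47
L7             2   58

3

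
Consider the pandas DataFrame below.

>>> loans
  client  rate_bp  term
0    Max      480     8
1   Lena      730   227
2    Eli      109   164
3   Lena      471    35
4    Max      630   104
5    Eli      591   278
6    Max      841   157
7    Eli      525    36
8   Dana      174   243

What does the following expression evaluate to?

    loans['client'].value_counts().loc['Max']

value_counts of client:
client
Max     3
Eli     3
Lena    2
Dana    1
Name: count, dtype: int64
The value at index 'Max' is 3.

3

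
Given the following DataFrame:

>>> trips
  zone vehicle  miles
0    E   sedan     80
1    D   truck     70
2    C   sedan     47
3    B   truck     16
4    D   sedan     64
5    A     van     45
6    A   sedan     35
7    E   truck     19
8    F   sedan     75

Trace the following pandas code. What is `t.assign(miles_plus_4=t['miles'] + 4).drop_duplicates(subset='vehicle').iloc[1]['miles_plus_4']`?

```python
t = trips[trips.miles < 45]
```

filter rows where miles < 45:
  zone vehicle  miles
3    B   truck     16
6    A   sedan     35
7    E   truck     19
add column miles_plus_4 = t['miles'] + 4:
  zone vehicle  miles  miles_plus_4
3    B   truck     16            20
6    A   sedan     35            39
7    E   truck     19            23
drop duplicate vehicle (keep=first):
  zone vehicle  miles  miles_plus_4
3    B   truck     16            20
6    A   sedan     35            39
Hence 39.

39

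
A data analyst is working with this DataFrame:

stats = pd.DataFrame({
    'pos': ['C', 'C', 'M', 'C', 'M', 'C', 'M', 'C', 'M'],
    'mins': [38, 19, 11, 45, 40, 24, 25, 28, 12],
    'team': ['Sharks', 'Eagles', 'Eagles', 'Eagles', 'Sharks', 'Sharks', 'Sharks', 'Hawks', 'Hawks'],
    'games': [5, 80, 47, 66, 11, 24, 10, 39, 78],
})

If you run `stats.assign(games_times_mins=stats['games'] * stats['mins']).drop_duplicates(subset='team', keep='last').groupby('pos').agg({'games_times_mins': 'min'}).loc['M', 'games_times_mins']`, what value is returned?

add column games_times_mins = stats['games'] * stats['mins']:
  pos  mins    team  games  games_times_mins
0   C    38  Sharks      5               190
1   C    19  Eagles     80              1520
2   M    11  Eagles     47               517
3   C    45  Eagles     66              2970
4   M    40  Sharks     11               440
5   C    24  Sharks     24               576
6   M    25  Sharks     10               250
7   C    28   Hawks     39              1092
8   M    12   Hawks     78               936
drop duplicate team (keep=last):
  pos  mins    team  games  games_times_mins
3   C    45  Eagles     66              2970
6   M    25  Sharks     10               250
8   M    12   Hawks     78               936
group by pos, min of games_times_mins:
     games_times_mins
pos                  
C                2970
M                 250
Taking the value at row 'M', column 'games_times_mins' gives 250.

250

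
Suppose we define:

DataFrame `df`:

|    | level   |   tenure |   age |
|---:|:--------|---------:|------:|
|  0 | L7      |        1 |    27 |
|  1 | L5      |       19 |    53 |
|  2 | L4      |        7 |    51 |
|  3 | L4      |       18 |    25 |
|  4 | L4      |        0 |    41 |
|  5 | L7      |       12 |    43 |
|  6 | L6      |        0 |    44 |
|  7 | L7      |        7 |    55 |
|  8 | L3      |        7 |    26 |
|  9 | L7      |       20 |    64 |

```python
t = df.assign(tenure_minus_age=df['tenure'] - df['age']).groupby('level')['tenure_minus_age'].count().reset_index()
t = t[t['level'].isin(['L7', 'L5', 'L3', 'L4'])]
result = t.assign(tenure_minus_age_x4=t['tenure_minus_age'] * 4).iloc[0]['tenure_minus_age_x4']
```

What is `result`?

4

add column tenure_minus_age = df['tenure'] - df['age']:
  level  tenure  age  tenure_minus_age
0    L7       1   27               -26
1    L5      19   53               -34
2    L4       7   51               -44
3    L4      18   25                -7
4    L4       0   41               -41
5    L7      12   43               -31
6    L6       0   44               -44
7    L7       7   55               -48
8    L3       7   26               -19
9    L7      20   64               -44
group by level, count of tenure_minus_age:
level
L3    1
L4    3
L5    1
L6    1
L7    4
Name: tenure_minus_age, dtype: int64
reset_index():
  level  tenure_minus_age
0    L3                 1
1    L4                 3
2    L5                 1
3    L6                 1
4    L7                 4
filter rows where level in ['L7', 'L5', 'L3', 'L4']:
  level  tenure_minus_age
0    L3                 1
1    L4                 3
2    L5                 1
4    L7                 4
add column tenure_minus_age_x4 = t['tenure_minus_age'] * 4:
  level  tenure_minus_age  tenure_minus_age_x4
0    L3                 1                    4
1    L4                 3                   12
2    L5                 1                    4
4    L7                 4                   16
So iloc[0]['tenure_minus_age_x4'] = 4.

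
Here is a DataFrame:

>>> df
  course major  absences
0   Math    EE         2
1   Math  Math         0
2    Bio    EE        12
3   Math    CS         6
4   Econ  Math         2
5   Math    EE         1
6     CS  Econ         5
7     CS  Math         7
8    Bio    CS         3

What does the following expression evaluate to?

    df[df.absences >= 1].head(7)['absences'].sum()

filter rows where absences >= 1:
  course major  absences
0   Math    EE         2
2    Bio    EE        12
3   Math    CS         6
4   Econ  Math         2
5   Math    EE         1
6     CS  Econ         5
7     CS  Math         7
8    Bio    CS         3
take first 7 rows:
  course major  absences
0   Math    EE         2
2    Bio    EE        12
3   Math    CS         6
4   Econ  Math         2
5   Math    EE         1
6     CS  Econ         5
7     CS  Math         7
Reading off the sum of column 'absences', we get 35.

35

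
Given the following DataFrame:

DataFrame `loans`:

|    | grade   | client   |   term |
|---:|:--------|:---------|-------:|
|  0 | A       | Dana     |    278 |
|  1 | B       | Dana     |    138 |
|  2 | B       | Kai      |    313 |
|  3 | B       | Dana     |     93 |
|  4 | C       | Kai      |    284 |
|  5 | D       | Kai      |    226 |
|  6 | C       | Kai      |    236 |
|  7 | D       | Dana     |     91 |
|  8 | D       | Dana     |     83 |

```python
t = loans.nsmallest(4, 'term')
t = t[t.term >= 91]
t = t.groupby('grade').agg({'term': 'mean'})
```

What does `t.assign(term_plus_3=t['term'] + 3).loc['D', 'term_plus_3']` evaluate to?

take 4 rows with smallest term:
  grade client  term
8     D   Dana    83
7     D   Dana    91
3     B   Dana    93
1     B   Dana   138
filter rows where term >= 91:
  grade client  term
7     D   Dana    91
3     B   Dana    93
1     B   Dana   138
group by grade, mean of term:
        term
grade       
B      115.5
D       91.0
add column term_plus_3 = t['term'] + 3:
        term  term_plus_3
grade                    
B      115.5        118.5
D       91.0         94.0
Hence 94.0.

94.0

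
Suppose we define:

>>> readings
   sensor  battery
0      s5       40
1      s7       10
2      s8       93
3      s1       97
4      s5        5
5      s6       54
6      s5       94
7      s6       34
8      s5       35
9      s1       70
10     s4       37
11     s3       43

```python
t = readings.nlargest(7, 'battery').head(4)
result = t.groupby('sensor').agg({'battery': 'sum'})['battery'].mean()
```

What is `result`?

take 7 rows with largest battery:
   sensor  battery
3      s1       97
6      s5       94
2      s8       93
9      s1       70
5      s6       54
11     s3       43
0      s5       40
take first 4 rows:
  sensor  battery
3     s1       97
6     s5       94
2     s8       93
9     s1       70
group by sensor, sum of battery:
        battery
sensor         
s1          167
s5           94
s8           93

118.0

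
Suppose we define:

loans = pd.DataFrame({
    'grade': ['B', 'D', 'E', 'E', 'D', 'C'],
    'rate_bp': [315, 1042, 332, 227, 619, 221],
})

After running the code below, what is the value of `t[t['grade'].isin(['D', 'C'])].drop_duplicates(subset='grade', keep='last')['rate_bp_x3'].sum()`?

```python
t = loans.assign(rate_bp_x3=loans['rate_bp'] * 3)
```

2520

add column rate_bp_x3 = loans['rate_bp'] * 3:
  grade  rate_bp  rate_bp_x3
0     B      315         945
1     D     1042        3126
2     E      332         996
3     E      227         681
4     D      619        1857
5     C      221         663
filter rows where grade in ['D', 'C']:
  grade  rate_bp  rate_bp_x3
1     D     1042        3126
4     D      619        1857
5     C      221         663
drop duplicate grade (keep=last):
  grade  rate_bp  rate_bp_x3
4     D      619        1857
5     C      221         663
The sum of column 'rate_bp_x3' is 2520.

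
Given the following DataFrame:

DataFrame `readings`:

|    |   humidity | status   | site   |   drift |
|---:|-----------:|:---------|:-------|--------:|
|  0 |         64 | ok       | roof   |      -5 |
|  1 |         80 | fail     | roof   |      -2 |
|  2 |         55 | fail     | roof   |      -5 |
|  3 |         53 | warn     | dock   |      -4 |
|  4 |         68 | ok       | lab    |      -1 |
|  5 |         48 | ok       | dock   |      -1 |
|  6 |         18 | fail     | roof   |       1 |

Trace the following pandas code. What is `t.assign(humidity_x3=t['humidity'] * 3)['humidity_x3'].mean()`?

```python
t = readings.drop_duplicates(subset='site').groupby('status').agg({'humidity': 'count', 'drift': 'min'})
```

4.5

drop duplicate site (keep=first):
   humidity status  site  drift
0        64     ok  roof     -5
3        53   warn  dock     -4
4        68     ok   lab     -1
group by status: count(humidity), min(drift):
        humidity  drift
status                 
ok             2     -5
warn           1     -4
add column humidity_x3 = t['humidity'] * 3:
        humidity  drift  humidity_x3
status                              
ok             2     -5            6
warn           1     -4            3
Reading off the mean of column 'humidity_x3', we get 4.5.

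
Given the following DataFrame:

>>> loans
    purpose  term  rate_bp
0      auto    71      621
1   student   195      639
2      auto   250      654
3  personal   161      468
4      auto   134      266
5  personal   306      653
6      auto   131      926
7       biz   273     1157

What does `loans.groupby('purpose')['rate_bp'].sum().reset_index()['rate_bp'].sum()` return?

5384

group by purpose, sum of rate_bp:
purpose
auto        2467
biz         1157
personal    1121
student      639
Name: rate_bp, dtype: int64
reset_index():
    purpose  rate_bp
0      auto     2467
1       biz     1157
2  personal     1121
3   student      639
sum of column 'rate_bp' → 5384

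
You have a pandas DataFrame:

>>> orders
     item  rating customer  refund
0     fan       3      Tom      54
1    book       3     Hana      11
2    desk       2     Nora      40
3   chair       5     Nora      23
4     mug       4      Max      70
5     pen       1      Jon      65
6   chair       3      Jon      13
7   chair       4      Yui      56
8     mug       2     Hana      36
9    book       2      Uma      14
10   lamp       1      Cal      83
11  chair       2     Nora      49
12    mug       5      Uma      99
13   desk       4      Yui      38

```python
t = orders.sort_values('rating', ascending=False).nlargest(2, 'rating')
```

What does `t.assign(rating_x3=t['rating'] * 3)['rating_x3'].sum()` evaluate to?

30

sort by rating descending:
     item  rating customer  refund
3   chair       5     Nora      23
12    mug       5      Uma      99
4     mug       4      Max      70
7   chair       4      Yui      56
13   desk       4      Yui      38
0     fan       3      Tom      54
1    book       3     Hana      11
6   chair       3      Jon      13
2    desk       2     Nora      40
8     mug       2     Hana      36
9    book       2      Uma      14
11  chair       2     Nora      49
5     pen       1      Jon      65
10   lamp       1      Cal      83
take 2 rows with largest rating:
     item  rating customer  refund
3   chair       5     Nora      23
12    mug       5      Uma      99
add column rating_x3 = t['rating'] * 3:
     item  rating customer  refund  rating_x3
3   chair       5     Nora      23         15
12    mug       5      Uma      99         15
So sum() = 30.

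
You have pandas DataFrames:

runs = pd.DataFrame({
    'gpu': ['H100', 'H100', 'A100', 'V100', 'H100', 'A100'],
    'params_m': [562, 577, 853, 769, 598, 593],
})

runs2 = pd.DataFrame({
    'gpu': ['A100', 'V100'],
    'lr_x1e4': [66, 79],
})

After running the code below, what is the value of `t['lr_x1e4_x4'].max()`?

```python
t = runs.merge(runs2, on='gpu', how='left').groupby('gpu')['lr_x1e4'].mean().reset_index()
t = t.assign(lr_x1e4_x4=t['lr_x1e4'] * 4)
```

merge on 'gpu' (how='left') → 6 rows:
    gpu  params_m  lr_x1e4
0  H100       562      NaN
1  H100       577      NaN
2  A100       853     66.0
3  V100       769     79.0
4  H100       598      NaN
5  A100       593     66.0
group by gpu, mean of lr_x1e4:
gpu
A100    66.0
H100     NaN
V100    79.0
Name: lr_x1e4, dtype: float64
reset_index():
    gpu  lr_x1e4
0  A100     66.0
1  H100      NaN
2  V100     79.0
add column lr_x1e4_x4 = t['lr_x1e4'] * 4:
    gpu  lr_x1e4  lr_x1e4_x4
0  A100     66.0       264.0
1  H100      NaN         NaN
2  V100     79.0       316.0

316.0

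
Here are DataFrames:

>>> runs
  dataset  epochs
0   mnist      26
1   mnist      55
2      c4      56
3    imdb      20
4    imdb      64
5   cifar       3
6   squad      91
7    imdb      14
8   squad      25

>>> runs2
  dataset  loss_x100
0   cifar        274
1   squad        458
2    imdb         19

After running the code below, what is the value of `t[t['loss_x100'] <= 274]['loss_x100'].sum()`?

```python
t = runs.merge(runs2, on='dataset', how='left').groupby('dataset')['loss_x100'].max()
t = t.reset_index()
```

293.0

merge on 'dataset' (how='left') → 9 rows:
  dataset  epochs  loss_x100
0   mnist      26        NaN
1   mnist      55        NaN
2      c4      56        NaN
3    imdb      20       19.0
4    imdb      64       19.0
5   cifar       3      274.0
6   squad      91      458.0
7    imdb      14       19.0
8   squad      25      458.0
group by dataset, max of loss_x100:
dataset
c4         NaN
cifar    274.0
imdb      19.0
mnist      NaN
squad    458.0
Name: loss_x100, dtype: float64
reset_index():
  dataset  loss_x100
0      c4        NaN
1   cifar      274.0
2    imdb       19.0
3   mnist        NaN
4   squad      458.0
filter rows where loss_x100 <= 274:
  dataset  loss_x100
1   cifar      274.0
2    imdb       19.0
Taking the sum of column 'loss_x100' gives 293.0.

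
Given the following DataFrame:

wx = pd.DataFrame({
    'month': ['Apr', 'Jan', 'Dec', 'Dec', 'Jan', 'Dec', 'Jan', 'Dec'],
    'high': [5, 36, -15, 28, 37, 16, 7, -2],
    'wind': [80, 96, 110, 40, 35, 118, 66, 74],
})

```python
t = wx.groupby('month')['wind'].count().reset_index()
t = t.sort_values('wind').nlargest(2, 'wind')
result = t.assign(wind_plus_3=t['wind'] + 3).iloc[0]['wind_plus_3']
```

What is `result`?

group by month, count of wind:
month
Apr    1
Dec    4
Jan    3
Name: wind, dtype: int64
reset_index():
  month  wind
0   Apr     1
1   Dec     4
2   Jan     3
sort by wind:
  month  wind
0   Apr     1
2   Jan     3
1   Dec     4
take 2 rows with largest wind:
  month  wind
1   Dec     4
2   Jan     3
add column wind_plus_3 = t['wind'] + 3:
  month  wind  wind_plus_3
1   Dec     4            7
2   Jan     3            6
value at position 0, column 'wind_plus_3' → 7

7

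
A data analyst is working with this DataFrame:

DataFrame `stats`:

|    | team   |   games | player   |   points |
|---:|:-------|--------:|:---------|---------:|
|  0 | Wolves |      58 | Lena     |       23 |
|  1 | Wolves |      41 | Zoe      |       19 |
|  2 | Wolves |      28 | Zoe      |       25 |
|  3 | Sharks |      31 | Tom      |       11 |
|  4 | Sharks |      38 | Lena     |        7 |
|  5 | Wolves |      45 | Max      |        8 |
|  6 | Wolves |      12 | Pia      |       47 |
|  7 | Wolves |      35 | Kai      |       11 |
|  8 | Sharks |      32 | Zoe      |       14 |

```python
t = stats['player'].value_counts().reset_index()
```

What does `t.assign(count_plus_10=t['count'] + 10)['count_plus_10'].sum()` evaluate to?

value_counts of player:
player
Zoe     3
Lena    2
Tom     1
Max     1
Pia     1
Kai     1
Name: count, dtype: int64
reset_index():
  player  count
0    Zoe      3
1   Lena      2
2    Tom      1
3    Max      1
4    Pia      1
5    Kai      1
add column count_plus_10 = t['count'] + 10:
  player  count  count_plus_10
0    Zoe      3             13
1   Lena      2             12
2    Tom      1             11
3    Max      1             11
4    Pia      1             11
5    Kai      1             11

69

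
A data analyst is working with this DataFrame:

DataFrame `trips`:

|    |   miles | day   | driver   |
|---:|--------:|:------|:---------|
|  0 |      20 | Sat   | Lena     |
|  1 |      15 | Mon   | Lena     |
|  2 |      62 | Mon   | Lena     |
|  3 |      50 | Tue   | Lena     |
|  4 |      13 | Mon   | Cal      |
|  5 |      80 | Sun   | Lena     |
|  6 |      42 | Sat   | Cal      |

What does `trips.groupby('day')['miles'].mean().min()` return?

group by day, mean of miles:
day
Mon    30.0
Sat    31.0
Sun    80.0
Tue    50.0
Name: miles, dtype: float64

30.0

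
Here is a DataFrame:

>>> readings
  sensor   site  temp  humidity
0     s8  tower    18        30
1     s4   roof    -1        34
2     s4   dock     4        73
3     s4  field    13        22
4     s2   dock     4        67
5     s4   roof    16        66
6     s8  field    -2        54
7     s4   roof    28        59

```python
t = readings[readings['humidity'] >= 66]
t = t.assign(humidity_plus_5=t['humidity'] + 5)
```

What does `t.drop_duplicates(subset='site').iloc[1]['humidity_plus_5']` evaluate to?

filter rows where humidity >= 66:
  sensor  site  temp  humidity
2     s4  dock     4        73
4     s2  dock     4        67
5     s4  roof    16        66
add column humidity_plus_5 = t['humidity'] + 5:
  sensor  site  temp  humidity  humidity_plus_5
2     s4  dock     4        73               78
4     s2  dock     4        67               72
5     s4  roof    16        66               71
drop duplicate site (keep=first):
  sensor  site  temp  humidity  humidity_plus_5
2     s4  dock     4        73               78
5     s4  roof    16        66               71
Reading off the value at position 1, column 'humidity_plus_5', we get 71.

71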